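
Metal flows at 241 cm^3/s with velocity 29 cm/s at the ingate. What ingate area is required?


Formula: A_ingate = Q / v  (continuity equation)
A = 241 cm^3/s / 29 cm/s = 8.3103 cm^2

8.3103 cm^2


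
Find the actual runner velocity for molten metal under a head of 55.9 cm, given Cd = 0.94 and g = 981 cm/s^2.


Formula: v = Cd * sqrt(2 * g * h)  (Torricelli with discharge coefficient)
2*g*h = 2 * 981 * 55.9 = 109675.8 cm^2/s^2
sqrt(109675.8) = 331.17337 cm/s
v = 0.94 * 331.17337 = 311.3030 cm/s

Answer: 311.3030 cm/s


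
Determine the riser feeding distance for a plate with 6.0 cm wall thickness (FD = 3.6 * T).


Formula: FD = 3.6 * T  (riser feeding-distance rule)
FD = 3.6 * 6.0 cm = 21.6000 cm


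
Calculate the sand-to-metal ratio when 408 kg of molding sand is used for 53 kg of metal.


Formula: Sand-to-Metal Ratio = W_sand / W_metal
Ratio = 408 kg / 53 kg = 7.6981


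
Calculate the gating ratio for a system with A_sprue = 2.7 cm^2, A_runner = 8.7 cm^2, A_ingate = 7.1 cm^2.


Sprue:Runner:Ingate = 1 : 8.7/2.7 : 7.1/2.7 = 1:3.22:2.63


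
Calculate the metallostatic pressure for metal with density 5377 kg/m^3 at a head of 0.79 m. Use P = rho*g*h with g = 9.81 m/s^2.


Formula: P = rho * g * h
rho * g = 5377 * 9.81 = 52748.37 N/m^3
P = 52748.37 * 0.79 = 41671.2123 Pa

Final answer: 41671.2123 Pa


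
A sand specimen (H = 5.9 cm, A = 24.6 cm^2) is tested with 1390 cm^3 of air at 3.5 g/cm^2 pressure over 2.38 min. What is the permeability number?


Formula: Permeability Number P = (V * H) / (p * A * t)
Numerator: V * H = 1390 * 5.9 = 8201.0
Denominator: p * A * t = 3.5 * 24.6 * 2.38 = 204.918
P = 8201.0 / 204.918 = 40.0209

Answer: 40.0209


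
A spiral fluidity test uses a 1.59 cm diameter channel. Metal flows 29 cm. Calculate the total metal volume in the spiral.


Formula: V = pi * (d/2)^2 * L  (cylinder volume)
Radius = 1.59/2 = 0.795 cm
V = pi * 0.795^2 * 29 = 57.5814 cm^3

57.5814 cm^3


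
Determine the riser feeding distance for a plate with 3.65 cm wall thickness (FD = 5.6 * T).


Formula: FD = 5.6 * T  (riser feeding-distance rule)
FD = 5.6 * 3.65 cm = 20.4400 cm


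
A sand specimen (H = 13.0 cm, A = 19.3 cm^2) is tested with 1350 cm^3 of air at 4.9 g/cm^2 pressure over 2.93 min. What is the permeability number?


Formula: Permeability Number P = (V * H) / (p * A * t)
Numerator: V * H = 1350 * 13.0 = 17550.0
Denominator: p * A * t = 4.9 * 19.3 * 2.93 = 277.0901
P = 17550.0 / 277.0901 = 63.3368

Answer: 63.3368


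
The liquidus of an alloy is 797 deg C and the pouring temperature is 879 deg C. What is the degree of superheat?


Formula: Superheat = T_pour - T_melt
Superheat = 879 - 797 = 82 deg C

Final answer: 82 deg C


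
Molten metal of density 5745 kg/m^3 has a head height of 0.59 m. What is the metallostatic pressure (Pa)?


Formula: P = rho * g * h
rho * g = 5745 * 9.81 = 56358.45 N/m^3
P = 56358.45 * 0.59 = 33251.4855 Pa

33251.4855 Pa


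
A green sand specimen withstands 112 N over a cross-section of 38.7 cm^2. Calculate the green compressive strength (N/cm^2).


Formula: Compressive Strength = Force / Area
Strength = 112 N / 38.7 cm^2 = 2.8941 N/cm^2

Answer: 2.8941 N/cm^2


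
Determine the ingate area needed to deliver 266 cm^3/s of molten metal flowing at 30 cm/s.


Formula: A_ingate = Q / v  (continuity equation)
A = 266 cm^3/s / 30 cm/s = 8.8667 cm^2

Answer: 8.8667 cm^2


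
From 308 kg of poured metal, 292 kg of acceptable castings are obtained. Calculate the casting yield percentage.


Formula: Casting Yield = (W_good / W_total) * 100
Yield = (292 kg / 308 kg) * 100 = 94.8052%


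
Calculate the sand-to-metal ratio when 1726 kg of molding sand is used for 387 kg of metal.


Formula: Sand-to-Metal Ratio = W_sand / W_metal
Ratio = 1726 kg / 387 kg = 4.4599


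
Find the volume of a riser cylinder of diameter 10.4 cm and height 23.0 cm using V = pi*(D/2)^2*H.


Formula: V = pi * (D/2)^2 * H  (cylinder volume)
Radius = D/2 = 10.4/2 = 5.2 cm
V = pi * 5.2^2 * 23.0 = 1953.8193 cm^3

Answer: 1953.8193 cm^3


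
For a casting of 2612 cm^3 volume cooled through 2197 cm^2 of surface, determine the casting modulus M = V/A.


Formula: Casting Modulus M = V / A
M = 2612 cm^3 / 2197 cm^2 = 1.1889 cm


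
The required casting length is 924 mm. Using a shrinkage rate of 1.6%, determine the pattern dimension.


Formula: L_pattern = L_casting * (1 + shrinkage_rate/100)
Shrinkage factor = 1 + 1.6/100 = 1.016
L_pattern = 924 mm * 1.016 = 938.7840 mm

938.7840 mm


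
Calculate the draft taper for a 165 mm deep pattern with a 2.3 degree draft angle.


Formula: taper = depth * tan(draft_angle)
tan(2.3 deg) = 0.0401641
taper = 165 mm * 0.0401641 = 6.6271 mm

Final answer: 6.6271 mm


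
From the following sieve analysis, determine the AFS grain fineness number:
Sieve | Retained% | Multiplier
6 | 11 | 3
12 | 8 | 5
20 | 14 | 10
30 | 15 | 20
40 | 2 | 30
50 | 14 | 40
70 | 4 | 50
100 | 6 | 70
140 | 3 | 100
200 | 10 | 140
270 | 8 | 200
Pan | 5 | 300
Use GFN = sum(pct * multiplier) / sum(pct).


Formula: GFN = sum(pct * multiplier) / sum(pct)
sum(pct * multiplier) = 6553
sum(pct) = 100
GFN = 6553 / 100 = 65.53

Answer: 65.53


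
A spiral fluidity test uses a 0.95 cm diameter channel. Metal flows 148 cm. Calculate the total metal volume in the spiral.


Formula: V = pi * (d/2)^2 * L  (cylinder volume)
Radius = 0.95/2 = 0.475 cm
V = pi * 0.475^2 * 148 = 104.9056 cm^3


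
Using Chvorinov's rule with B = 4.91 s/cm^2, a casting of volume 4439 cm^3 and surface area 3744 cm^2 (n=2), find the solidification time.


Formula: t_s = B * (V/A)^n  (Chvorinov's rule, n=2)
Modulus M = V/A = 4439/3744 = 1.185630 cm
M^2 = 1.185630^2 = 1.405718 cm^2
t_s = 4.91 * 1.405718 = 6.9021 s

6.9021 s


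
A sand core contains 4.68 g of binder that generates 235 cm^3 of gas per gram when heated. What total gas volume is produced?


Formula: V_gas = W_binder * gas_evolution_rate
V = 4.68 g * 235 cm^3/g = 1099.8000 cm^3


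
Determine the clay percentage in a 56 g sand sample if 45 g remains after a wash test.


Formula: Clay% = (W_total - W_washed) / W_total * 100
Clay mass = 56 - 45 = 11 g
Clay% = 11 / 56 * 100 = 19.6429%

Answer: 19.6429%


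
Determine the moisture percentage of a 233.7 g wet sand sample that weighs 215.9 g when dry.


Formula: MC = (W_wet - W_dry) / W_wet * 100
Water mass = 233.7 - 215.9 = 17.8 g
MC = 17.8 / 233.7 * 100 = 7.6166%


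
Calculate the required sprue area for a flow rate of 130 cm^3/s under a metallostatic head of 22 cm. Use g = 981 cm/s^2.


Formula: v = sqrt(2*g*h), A = Q/v
Velocity: v = sqrt(2 * 981 * 22) = sqrt(43164) = 207.7595 cm/s
Sprue area: A = Q / v = 130 / 207.7595 = 0.6257 cm^2

Answer: 0.6257 cm^2


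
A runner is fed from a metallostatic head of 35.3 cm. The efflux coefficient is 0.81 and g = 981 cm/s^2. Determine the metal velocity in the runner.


Formula: v = Cd * sqrt(2 * g * h)  (Torricelli with discharge coefficient)
2*g*h = 2 * 981 * 35.3 = 69258.6 cm^2/s^2
sqrt(69258.6) = 263.17029 cm/s
v = 0.81 * 263.17029 = 213.1679 cm/s

Final answer: 213.1679 cm/s


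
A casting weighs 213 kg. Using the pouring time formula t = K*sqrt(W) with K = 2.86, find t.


Formula: t = K * sqrt(W)
sqrt(W) = sqrt(213) = 14.59452
t = 2.86 * 14.59452 = 41.7403 s

41.7403 s


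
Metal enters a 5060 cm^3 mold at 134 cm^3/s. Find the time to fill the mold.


Formula: t_fill = V_mold / Q_flow
t = 5060 cm^3 / 134 cm^3/s = 37.7612 s

37.7612 s


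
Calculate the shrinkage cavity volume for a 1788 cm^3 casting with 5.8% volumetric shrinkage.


Formula: V_shrink = V_casting * shrinkage_pct / 100
V_shrink = 1788 cm^3 * 5.8 / 100 = 103.7040 cm^3

Answer: 103.7040 cm^3


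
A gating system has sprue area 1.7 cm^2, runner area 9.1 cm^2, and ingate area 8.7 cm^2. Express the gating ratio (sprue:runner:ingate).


Sprue:Runner:Ingate = 1 : 9.1/1.7 : 8.7/1.7 = 1:5.35:5.12

Answer: 1:5.35:5.12


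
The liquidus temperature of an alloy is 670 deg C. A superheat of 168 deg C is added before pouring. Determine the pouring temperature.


Formula: T_pour = T_melt + Superheat
T_pour = 670 + 168 = 838 deg C

Answer: 838 deg C


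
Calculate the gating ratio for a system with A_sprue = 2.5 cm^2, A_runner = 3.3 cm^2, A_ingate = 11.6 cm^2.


Sprue:Runner:Ingate = 1 : 3.3/2.5 : 11.6/2.5 = 1:1.32:4.64


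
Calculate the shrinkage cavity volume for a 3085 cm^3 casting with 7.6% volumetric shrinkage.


Formula: V_shrink = V_casting * shrinkage_pct / 100
V_shrink = 3085 cm^3 * 7.6 / 100 = 234.4600 cm^3

Final answer: 234.4600 cm^3


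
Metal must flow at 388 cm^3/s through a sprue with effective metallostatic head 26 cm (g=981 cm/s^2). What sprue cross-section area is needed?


Formula: v = sqrt(2*g*h), A = Q/v
Velocity: v = sqrt(2 * 981 * 26) = sqrt(51012) = 225.8584 cm/s
Sprue area: A = Q / v = 388 / 225.8584 = 1.7179 cm^2

Final answer: 1.7179 cm^2


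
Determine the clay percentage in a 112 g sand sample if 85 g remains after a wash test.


Formula: Clay% = (W_total - W_washed) / W_total * 100
Clay mass = 112 - 85 = 27 g
Clay% = 27 / 112 * 100 = 24.1071%


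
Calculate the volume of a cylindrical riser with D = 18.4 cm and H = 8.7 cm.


Formula: V = pi * (D/2)^2 * H  (cylinder volume)
Radius = D/2 = 18.4/2 = 9.2 cm
V = pi * 9.2^2 * 8.7 = 2313.3683 cm^3

Answer: 2313.3683 cm^3


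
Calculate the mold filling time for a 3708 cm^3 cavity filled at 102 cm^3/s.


Formula: t_fill = V_mold / Q_flow
t = 3708 cm^3 / 102 cm^3/s = 36.3529 s

36.3529 s


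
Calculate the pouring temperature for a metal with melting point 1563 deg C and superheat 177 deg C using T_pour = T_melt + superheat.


Formula: T_pour = T_melt + Superheat
T_pour = 1563 + 177 = 1740 deg C

Final answer: 1740 deg C


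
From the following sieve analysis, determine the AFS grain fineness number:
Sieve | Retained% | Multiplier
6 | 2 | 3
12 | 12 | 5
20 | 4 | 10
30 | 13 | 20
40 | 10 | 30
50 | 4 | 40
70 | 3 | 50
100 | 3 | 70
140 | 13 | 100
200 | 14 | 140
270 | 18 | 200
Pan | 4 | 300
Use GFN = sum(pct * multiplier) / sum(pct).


Formula: GFN = sum(pct * multiplier) / sum(pct)
sum(pct * multiplier) = 9246
sum(pct) = 100
GFN = 9246 / 100 = 92.46


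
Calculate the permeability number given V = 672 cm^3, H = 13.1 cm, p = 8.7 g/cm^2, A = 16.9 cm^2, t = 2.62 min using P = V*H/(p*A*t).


Formula: Permeability Number P = (V * H) / (p * A * t)
Numerator: V * H = 672 * 13.1 = 8803.2
Denominator: p * A * t = 8.7 * 16.9 * 2.62 = 385.2186
P = 8803.2 / 385.2186 = 22.8525

Answer: 22.8525


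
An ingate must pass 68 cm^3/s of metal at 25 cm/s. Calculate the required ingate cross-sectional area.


Formula: A_ingate = Q / v  (continuity equation)
A = 68 cm^3/s / 25 cm/s = 2.7200 cm^2

Final answer: 2.7200 cm^2


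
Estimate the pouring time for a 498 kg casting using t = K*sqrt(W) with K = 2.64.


Formula: t = K * sqrt(W)
sqrt(W) = sqrt(498) = 22.31591
t = 2.64 * 22.31591 = 58.9140 s

58.9140 s


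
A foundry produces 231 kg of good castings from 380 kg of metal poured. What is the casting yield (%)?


Formula: Casting Yield = (W_good / W_total) * 100
Yield = (231 kg / 380 kg) * 100 = 60.7895%

60.7895%


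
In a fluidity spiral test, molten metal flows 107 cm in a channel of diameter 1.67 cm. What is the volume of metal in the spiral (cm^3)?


Formula: V = pi * (d/2)^2 * L  (cylinder volume)
Radius = 1.67/2 = 0.835 cm
V = pi * 0.835^2 * 107 = 234.3725 cm^3

Final answer: 234.3725 cm^3


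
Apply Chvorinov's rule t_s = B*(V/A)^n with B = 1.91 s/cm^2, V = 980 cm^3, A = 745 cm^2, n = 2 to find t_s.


Formula: t_s = B * (V/A)^n  (Chvorinov's rule, n=2)
Modulus M = V/A = 980/745 = 1.315436 cm
M^2 = 1.315436^2 = 1.730372 cm^2
t_s = 1.91 * 1.730372 = 3.3050 s

Answer: 3.3050 s


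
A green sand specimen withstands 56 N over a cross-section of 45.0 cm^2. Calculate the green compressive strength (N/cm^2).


Formula: Compressive Strength = Force / Area
Strength = 56 N / 45.0 cm^2 = 1.2444 N/cm^2

Final answer: 1.2444 N/cm^2


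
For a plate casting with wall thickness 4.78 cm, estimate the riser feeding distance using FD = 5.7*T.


Formula: FD = 5.7 * T  (riser feeding-distance rule)
FD = 5.7 * 4.78 cm = 27.2460 cm


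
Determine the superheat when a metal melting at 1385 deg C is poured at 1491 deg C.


Formula: Superheat = T_pour - T_melt
Superheat = 1491 - 1385 = 106 deg C

Answer: 106 deg C


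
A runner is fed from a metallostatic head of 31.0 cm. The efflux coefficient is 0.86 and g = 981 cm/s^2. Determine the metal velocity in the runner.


Formula: v = Cd * sqrt(2 * g * h)  (Torricelli with discharge coefficient)
2*g*h = 2 * 981 * 31.0 = 60822.0 cm^2/s^2
sqrt(60822.0) = 246.62117 cm/s
v = 0.86 * 246.62117 = 212.0942 cm/s

Final answer: 212.0942 cm/s


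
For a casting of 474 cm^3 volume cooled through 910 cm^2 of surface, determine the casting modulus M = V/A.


Formula: Casting Modulus M = V / A
M = 474 cm^3 / 910 cm^2 = 0.5209 cm

0.5209 cm


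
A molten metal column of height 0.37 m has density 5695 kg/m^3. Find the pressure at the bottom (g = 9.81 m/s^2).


Formula: P = rho * g * h
rho * g = 5695 * 9.81 = 55867.95 N/m^3
P = 55867.95 * 0.37 = 20671.1415 Pa

20671.1415 Pa


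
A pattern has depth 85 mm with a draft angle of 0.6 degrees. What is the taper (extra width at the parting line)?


Formula: taper = depth * tan(draft_angle)
tan(0.6 deg) = 0.0104724
taper = 85 mm * 0.0104724 = 0.8902 mm

Final answer: 0.8902 mm


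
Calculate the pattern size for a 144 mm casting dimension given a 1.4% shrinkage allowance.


Formula: L_pattern = L_casting * (1 + shrinkage_rate/100)
Shrinkage factor = 1 + 1.4/100 = 1.014
L_pattern = 144 mm * 1.014 = 146.0160 mm

Final answer: 146.0160 mm


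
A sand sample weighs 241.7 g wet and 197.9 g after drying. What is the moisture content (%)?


Formula: MC = (W_wet - W_dry) / W_wet * 100
Water mass = 241.7 - 197.9 = 43.8 g
MC = 43.8 / 241.7 * 100 = 18.1216%

Answer: 18.1216%


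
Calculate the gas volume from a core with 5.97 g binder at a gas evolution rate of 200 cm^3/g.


Formula: V_gas = W_binder * gas_evolution_rate
V = 5.97 g * 200 cm^3/g = 1194.0000 cm^3


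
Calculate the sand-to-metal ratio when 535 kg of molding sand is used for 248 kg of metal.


Formula: Sand-to-Metal Ratio = W_sand / W_metal
Ratio = 535 kg / 248 kg = 2.1573

Answer: 2.1573


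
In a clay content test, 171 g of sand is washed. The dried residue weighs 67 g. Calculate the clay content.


Formula: Clay% = (W_total - W_washed) / W_total * 100
Clay mass = 171 - 67 = 104 g
Clay% = 104 / 171 * 100 = 60.8187%

60.8187%


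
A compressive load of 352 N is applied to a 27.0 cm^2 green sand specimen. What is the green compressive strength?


Formula: Compressive Strength = Force / Area
Strength = 352 N / 27.0 cm^2 = 13.0370 N/cm^2

Final answer: 13.0370 N/cm^2


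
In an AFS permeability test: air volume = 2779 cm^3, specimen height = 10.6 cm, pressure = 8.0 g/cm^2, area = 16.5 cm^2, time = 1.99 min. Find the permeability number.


Formula: Permeability Number P = (V * H) / (p * A * t)
Numerator: V * H = 2779 * 10.6 = 29457.4
Denominator: p * A * t = 8.0 * 16.5 * 1.99 = 262.68
P = 29457.4 / 262.68 = 112.1418

Answer: 112.1418


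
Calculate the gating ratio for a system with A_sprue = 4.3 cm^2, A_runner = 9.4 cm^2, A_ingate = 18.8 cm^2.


Sprue:Runner:Ingate = 1 : 9.4/4.3 : 18.8/4.3 = 1:2.19:4.37


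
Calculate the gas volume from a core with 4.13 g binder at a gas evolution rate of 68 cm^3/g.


Formula: V_gas = W_binder * gas_evolution_rate
V = 4.13 g * 68 cm^3/g = 280.8400 cm^3

Answer: 280.8400 cm^3


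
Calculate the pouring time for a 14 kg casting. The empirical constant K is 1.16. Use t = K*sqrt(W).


Formula: t = K * sqrt(W)
sqrt(W) = sqrt(14) = 3.74166
t = 1.16 * 3.74166 = 4.3403 s


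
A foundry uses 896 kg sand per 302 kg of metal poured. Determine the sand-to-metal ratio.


Formula: Sand-to-Metal Ratio = W_sand / W_metal
Ratio = 896 kg / 302 kg = 2.9669

2.9669


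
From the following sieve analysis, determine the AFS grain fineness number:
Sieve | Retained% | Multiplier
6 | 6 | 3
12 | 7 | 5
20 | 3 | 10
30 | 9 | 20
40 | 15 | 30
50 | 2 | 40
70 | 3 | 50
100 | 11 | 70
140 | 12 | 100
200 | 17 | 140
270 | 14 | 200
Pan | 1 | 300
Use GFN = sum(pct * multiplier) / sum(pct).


Formula: GFN = sum(pct * multiplier) / sum(pct)
sum(pct * multiplier) = 8393
sum(pct) = 100
GFN = 8393 / 100 = 83.93

Final answer: 83.93


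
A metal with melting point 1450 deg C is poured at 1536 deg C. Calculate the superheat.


Formula: Superheat = T_pour - T_melt
Superheat = 1536 - 1450 = 86 deg C


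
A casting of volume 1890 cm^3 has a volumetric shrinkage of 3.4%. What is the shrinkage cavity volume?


Formula: V_shrink = V_casting * shrinkage_pct / 100
V_shrink = 1890 cm^3 * 3.4 / 100 = 64.2600 cm^3

64.2600 cm^3


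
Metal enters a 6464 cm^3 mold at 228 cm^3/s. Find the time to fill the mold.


Formula: t_fill = V_mold / Q_flow
t = 6464 cm^3 / 228 cm^3/s = 28.3509 s


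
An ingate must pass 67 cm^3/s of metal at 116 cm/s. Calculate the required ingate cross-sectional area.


Formula: A_ingate = Q / v  (continuity equation)
A = 67 cm^3/s / 116 cm/s = 0.5776 cm^2


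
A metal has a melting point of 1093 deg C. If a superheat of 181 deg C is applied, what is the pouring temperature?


Formula: T_pour = T_melt + Superheat
T_pour = 1093 + 181 = 1274 deg C

Final answer: 1274 deg C


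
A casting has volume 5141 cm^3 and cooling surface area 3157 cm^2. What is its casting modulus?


Formula: Casting Modulus M = V / A
M = 5141 cm^3 / 3157 cm^2 = 1.6284 cm

Final answer: 1.6284 cm


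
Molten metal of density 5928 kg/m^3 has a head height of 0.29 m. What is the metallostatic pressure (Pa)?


Formula: P = rho * g * h
rho * g = 5928 * 9.81 = 58153.68 N/m^3
P = 58153.68 * 0.29 = 16864.5672 Pa


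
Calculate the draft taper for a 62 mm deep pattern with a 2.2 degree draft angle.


Formula: taper = depth * tan(draft_angle)
tan(2.2 deg) = 0.0384161
taper = 62 mm * 0.0384161 = 2.3818 mm

Answer: 2.3818 mm


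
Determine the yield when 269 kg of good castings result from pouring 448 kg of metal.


Formula: Casting Yield = (W_good / W_total) * 100
Yield = (269 kg / 448 kg) * 100 = 60.0446%

60.0446%


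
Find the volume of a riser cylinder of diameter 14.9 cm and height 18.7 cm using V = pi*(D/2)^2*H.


Formula: V = pi * (D/2)^2 * H  (cylinder volume)
Radius = D/2 = 14.9/2 = 7.45 cm
V = pi * 7.45^2 * 18.7 = 3260.6488 cm^3

Final answer: 3260.6488 cm^3


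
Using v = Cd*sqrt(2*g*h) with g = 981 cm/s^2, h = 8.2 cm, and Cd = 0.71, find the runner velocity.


Formula: v = Cd * sqrt(2 * g * h)  (Torricelli with discharge coefficient)
2*g*h = 2 * 981 * 8.2 = 16088.4 cm^2/s^2
sqrt(16088.4) = 126.84006 cm/s
v = 0.71 * 126.84006 = 90.0564 cm/s

Answer: 90.0564 cm/s


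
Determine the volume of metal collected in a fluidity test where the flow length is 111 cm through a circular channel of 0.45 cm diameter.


Formula: V = pi * (d/2)^2 * L  (cylinder volume)
Radius = 0.45/2 = 0.225 cm
V = pi * 0.225^2 * 111 = 17.6538 cm^3


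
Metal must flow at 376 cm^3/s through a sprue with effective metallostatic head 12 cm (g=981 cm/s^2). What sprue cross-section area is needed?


Formula: v = sqrt(2*g*h), A = Q/v
Velocity: v = sqrt(2 * 981 * 12) = sqrt(23544) = 153.4405 cm/s
Sprue area: A = Q / v = 376 / 153.4405 = 2.4505 cm^2


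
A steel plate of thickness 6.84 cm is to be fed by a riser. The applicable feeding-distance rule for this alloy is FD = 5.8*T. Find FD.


Formula: FD = 5.8 * T  (riser feeding-distance rule)
FD = 5.8 * 6.84 cm = 39.6720 cm

39.6720 cm


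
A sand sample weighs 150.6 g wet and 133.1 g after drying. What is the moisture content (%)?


Formula: MC = (W_wet - W_dry) / W_wet * 100
Water mass = 150.6 - 133.1 = 17.5 g
MC = 17.5 / 150.6 * 100 = 11.6202%


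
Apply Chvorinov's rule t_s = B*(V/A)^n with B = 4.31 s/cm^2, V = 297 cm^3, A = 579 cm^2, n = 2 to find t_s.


Formula: t_s = B * (V/A)^n  (Chvorinov's rule, n=2)
Modulus M = V/A = 297/579 = 0.512953 cm
M^2 = 0.512953^2 = 0.263121 cm^2
t_s = 4.31 * 0.263121 = 1.1341 s

Final answer: 1.1341 s


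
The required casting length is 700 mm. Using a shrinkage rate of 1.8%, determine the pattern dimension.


Formula: L_pattern = L_casting * (1 + shrinkage_rate/100)
Shrinkage factor = 1 + 1.8/100 = 1.018
L_pattern = 700 mm * 1.018 = 712.6000 mm

712.6000 mm


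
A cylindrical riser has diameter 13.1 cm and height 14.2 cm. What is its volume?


Formula: V = pi * (D/2)^2 * H  (cylinder volume)
Radius = D/2 = 13.1/2 = 6.55 cm
V = pi * 6.55^2 * 14.2 = 1913.9069 cm^3

1913.9069 cm^3


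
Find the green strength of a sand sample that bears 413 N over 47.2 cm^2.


Formula: Compressive Strength = Force / Area
Strength = 413 N / 47.2 cm^2 = 8.7500 N/cm^2

8.7500 N/cm^2


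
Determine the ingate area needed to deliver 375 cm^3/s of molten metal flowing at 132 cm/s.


Formula: A_ingate = Q / v  (continuity equation)
A = 375 cm^3/s / 132 cm/s = 2.8409 cm^2


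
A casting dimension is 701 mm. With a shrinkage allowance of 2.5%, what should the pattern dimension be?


Formula: L_pattern = L_casting * (1 + shrinkage_rate/100)
Shrinkage factor = 1 + 2.5/100 = 1.025
L_pattern = 701 mm * 1.025 = 718.5250 mm

Answer: 718.5250 mm


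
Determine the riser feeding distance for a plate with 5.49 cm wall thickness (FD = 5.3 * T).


Formula: FD = 5.3 * T  (riser feeding-distance rule)
FD = 5.3 * 5.49 cm = 29.0970 cm

Final answer: 29.0970 cm


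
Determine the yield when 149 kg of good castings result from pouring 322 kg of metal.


Formula: Casting Yield = (W_good / W_total) * 100
Yield = (149 kg / 322 kg) * 100 = 46.2733%

46.2733%


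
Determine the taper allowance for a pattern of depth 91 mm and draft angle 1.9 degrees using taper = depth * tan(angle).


Formula: taper = depth * tan(draft_angle)
tan(1.9 deg) = 0.0331734
taper = 91 mm * 0.0331734 = 3.0188 mm

Answer: 3.0188 mm


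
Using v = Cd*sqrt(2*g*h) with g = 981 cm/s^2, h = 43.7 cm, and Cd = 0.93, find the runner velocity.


Formula: v = Cd * sqrt(2 * g * h)  (Torricelli with discharge coefficient)
2*g*h = 2 * 981 * 43.7 = 85739.4 cm^2/s^2
sqrt(85739.4) = 292.81291 cm/s
v = 0.93 * 292.81291 = 272.3160 cm/s


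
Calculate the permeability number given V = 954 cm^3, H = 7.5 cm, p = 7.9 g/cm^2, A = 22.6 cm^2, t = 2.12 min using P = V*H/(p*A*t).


Formula: Permeability Number P = (V * H) / (p * A * t)
Numerator: V * H = 954 * 7.5 = 7155.0
Denominator: p * A * t = 7.9 * 22.6 * 2.12 = 378.5048
P = 7155.0 / 378.5048 = 18.9033


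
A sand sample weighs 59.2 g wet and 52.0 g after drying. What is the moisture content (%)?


Formula: MC = (W_wet - W_dry) / W_wet * 100
Water mass = 59.2 - 52.0 = 7.2 g
MC = 7.2 / 59.2 * 100 = 12.1622%

Answer: 12.1622%


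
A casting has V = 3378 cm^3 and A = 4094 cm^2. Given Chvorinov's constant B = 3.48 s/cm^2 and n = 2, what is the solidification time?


Formula: t_s = B * (V/A)^n  (Chvorinov's rule, n=2)
Modulus M = V/A = 3378/4094 = 0.825110 cm
M^2 = 0.825110^2 = 0.680807 cm^2
t_s = 3.48 * 0.680807 = 2.3692 s

2.3692 s


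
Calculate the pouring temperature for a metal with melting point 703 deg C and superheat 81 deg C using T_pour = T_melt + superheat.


Formula: T_pour = T_melt + Superheat
T_pour = 703 + 81 = 784 deg C

Final answer: 784 deg C


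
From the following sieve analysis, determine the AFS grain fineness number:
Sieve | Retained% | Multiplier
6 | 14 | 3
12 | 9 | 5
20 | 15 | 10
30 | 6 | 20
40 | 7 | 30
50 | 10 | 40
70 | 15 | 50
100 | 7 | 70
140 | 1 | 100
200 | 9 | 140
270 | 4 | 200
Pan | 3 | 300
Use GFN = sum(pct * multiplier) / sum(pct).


Formula: GFN = sum(pct * multiplier) / sum(pct)
sum(pct * multiplier) = 5267
sum(pct) = 100
GFN = 5267 / 100 = 52.67


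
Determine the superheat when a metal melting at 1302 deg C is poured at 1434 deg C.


Formula: Superheat = T_pour - T_melt
Superheat = 1434 - 1302 = 132 deg C

Final answer: 132 deg C


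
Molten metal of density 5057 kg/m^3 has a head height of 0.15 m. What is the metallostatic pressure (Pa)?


Formula: P = rho * g * h
rho * g = 5057 * 9.81 = 49609.17 N/m^3
P = 49609.17 * 0.15 = 7441.3755 Pa

Answer: 7441.3755 Pa


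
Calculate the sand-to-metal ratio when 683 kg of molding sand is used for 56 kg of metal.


Formula: Sand-to-Metal Ratio = W_sand / W_metal
Ratio = 683 kg / 56 kg = 12.1964

Answer: 12.1964


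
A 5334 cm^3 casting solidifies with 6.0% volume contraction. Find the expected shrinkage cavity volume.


Formula: V_shrink = V_casting * shrinkage_pct / 100
V_shrink = 5334 cm^3 * 6.0 / 100 = 320.0400 cm^3


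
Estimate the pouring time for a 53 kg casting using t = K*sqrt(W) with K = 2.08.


Formula: t = K * sqrt(W)
sqrt(W) = sqrt(53) = 7.28011
t = 2.08 * 7.28011 = 15.1426 s


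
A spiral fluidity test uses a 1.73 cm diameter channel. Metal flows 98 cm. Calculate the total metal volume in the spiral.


Formula: V = pi * (d/2)^2 * L  (cylinder volume)
Radius = 1.73/2 = 0.865 cm
V = pi * 0.865^2 * 98 = 230.3606 cm^3

Final answer: 230.3606 cm^3


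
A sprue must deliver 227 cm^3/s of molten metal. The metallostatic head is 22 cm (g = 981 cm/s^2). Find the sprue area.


Formula: v = sqrt(2*g*h), A = Q/v
Velocity: v = sqrt(2 * 981 * 22) = sqrt(43164) = 207.7595 cm/s
Sprue area: A = Q / v = 227 / 207.7595 = 1.0926 cm^2

Final answer: 1.0926 cm^2


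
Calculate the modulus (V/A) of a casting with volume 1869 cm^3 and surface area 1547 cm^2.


Formula: Casting Modulus M = V / A
M = 1869 cm^3 / 1547 cm^2 = 1.2081 cm

1.2081 cm


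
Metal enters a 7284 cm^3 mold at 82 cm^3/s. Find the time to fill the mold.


Formula: t_fill = V_mold / Q_flow
t = 7284 cm^3 / 82 cm^3/s = 88.8293 s

88.8293 s


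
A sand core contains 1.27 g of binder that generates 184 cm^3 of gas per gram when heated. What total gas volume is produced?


Formula: V_gas = W_binder * gas_evolution_rate
V = 1.27 g * 184 cm^3/g = 233.6800 cm^3

Answer: 233.6800 cm^3


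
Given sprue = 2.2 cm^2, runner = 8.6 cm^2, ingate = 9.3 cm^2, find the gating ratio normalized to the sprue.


Sprue:Runner:Ingate = 1 : 8.6/2.2 : 9.3/2.2 = 1:3.91:4.23

1:3.91:4.23


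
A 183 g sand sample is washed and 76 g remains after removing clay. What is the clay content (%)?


Formula: Clay% = (W_total - W_washed) / W_total * 100
Clay mass = 183 - 76 = 107 g
Clay% = 107 / 183 * 100 = 58.4699%


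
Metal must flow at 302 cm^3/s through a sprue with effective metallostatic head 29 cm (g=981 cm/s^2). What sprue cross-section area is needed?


Formula: v = sqrt(2*g*h), A = Q/v
Velocity: v = sqrt(2 * 981 * 29) = sqrt(56898) = 238.5330 cm/s
Sprue area: A = Q / v = 302 / 238.5330 = 1.2661 cm^2

Final answer: 1.2661 cm^2


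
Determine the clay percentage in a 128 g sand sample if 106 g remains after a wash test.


Formula: Clay% = (W_total - W_washed) / W_total * 100
Clay mass = 128 - 106 = 22 g
Clay% = 22 / 128 * 100 = 17.1875%

Answer: 17.1875%


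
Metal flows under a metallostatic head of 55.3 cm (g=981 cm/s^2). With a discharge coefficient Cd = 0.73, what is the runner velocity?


Formula: v = Cd * sqrt(2 * g * h)  (Torricelli with discharge coefficient)
2*g*h = 2 * 981 * 55.3 = 108498.6 cm^2/s^2
sqrt(108498.6) = 329.39126 cm/s
v = 0.73 * 329.39126 = 240.4556 cm/s

Final answer: 240.4556 cm/s


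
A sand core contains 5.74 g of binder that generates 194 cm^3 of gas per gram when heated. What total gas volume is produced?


Formula: V_gas = W_binder * gas_evolution_rate
V = 5.74 g * 194 cm^3/g = 1113.5600 cm^3

Answer: 1113.5600 cm^3


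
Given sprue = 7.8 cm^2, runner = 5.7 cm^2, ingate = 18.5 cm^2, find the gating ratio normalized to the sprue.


Sprue:Runner:Ingate = 1 : 5.7/7.8 : 18.5/7.8 = 1:0.73:2.37

1:0.73:2.37


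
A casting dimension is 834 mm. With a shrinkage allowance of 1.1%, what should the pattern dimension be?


Formula: L_pattern = L_casting * (1 + shrinkage_rate/100)
Shrinkage factor = 1 + 1.1/100 = 1.011
L_pattern = 834 mm * 1.011 = 843.1740 mm

Answer: 843.1740 mm


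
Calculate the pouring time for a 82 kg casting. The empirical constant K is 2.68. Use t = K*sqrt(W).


Formula: t = K * sqrt(W)
sqrt(W) = sqrt(82) = 9.05539
t = 2.68 * 9.05539 = 24.2684 s

24.2684 s


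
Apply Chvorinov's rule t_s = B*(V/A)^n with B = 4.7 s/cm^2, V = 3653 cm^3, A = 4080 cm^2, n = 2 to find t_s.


Formula: t_s = B * (V/A)^n  (Chvorinov's rule, n=2)
Modulus M = V/A = 3653/4080 = 0.895343 cm
M^2 = 0.895343^2 = 0.801639 cm^2
t_s = 4.7 * 0.801639 = 3.7677 s

Answer: 3.7677 s


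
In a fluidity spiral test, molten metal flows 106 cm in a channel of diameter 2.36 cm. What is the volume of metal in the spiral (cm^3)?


Formula: V = pi * (d/2)^2 * L  (cylinder volume)
Radius = 2.36/2 = 1.18 cm
V = pi * 1.18^2 * 106 = 463.6815 cm^3

Answer: 463.6815 cm^3


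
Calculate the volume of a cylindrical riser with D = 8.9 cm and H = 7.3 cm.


Formula: V = pi * (D/2)^2 * H  (cylinder volume)
Radius = D/2 = 8.9/2 = 4.45 cm
V = pi * 4.45^2 * 7.3 = 454.1431 cm^3


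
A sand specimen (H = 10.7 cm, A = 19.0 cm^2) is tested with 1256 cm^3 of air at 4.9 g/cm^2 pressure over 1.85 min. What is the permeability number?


Formula: Permeability Number P = (V * H) / (p * A * t)
Numerator: V * H = 1256 * 10.7 = 13439.2
Denominator: p * A * t = 4.9 * 19.0 * 1.85 = 172.235
P = 13439.2 / 172.235 = 78.0283


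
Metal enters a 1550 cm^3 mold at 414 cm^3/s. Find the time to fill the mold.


Formula: t_fill = V_mold / Q_flow
t = 1550 cm^3 / 414 cm^3/s = 3.7440 s


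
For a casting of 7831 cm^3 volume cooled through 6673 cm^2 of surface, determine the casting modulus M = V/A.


Formula: Casting Modulus M = V / A
M = 7831 cm^3 / 6673 cm^2 = 1.1735 cm

1.1735 cm


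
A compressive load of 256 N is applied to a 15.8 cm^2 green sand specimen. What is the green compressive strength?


Formula: Compressive Strength = Force / Area
Strength = 256 N / 15.8 cm^2 = 16.2025 N/cm^2


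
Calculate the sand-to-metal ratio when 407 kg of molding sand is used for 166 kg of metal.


Formula: Sand-to-Metal Ratio = W_sand / W_metal
Ratio = 407 kg / 166 kg = 2.4518


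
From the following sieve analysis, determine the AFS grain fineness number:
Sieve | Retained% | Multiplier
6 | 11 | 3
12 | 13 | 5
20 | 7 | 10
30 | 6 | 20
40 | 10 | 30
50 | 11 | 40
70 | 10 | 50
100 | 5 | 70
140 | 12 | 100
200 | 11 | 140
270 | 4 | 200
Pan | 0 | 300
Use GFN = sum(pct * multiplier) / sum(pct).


Formula: GFN = sum(pct * multiplier) / sum(pct)
sum(pct * multiplier) = 5418
sum(pct) = 100
GFN = 5418 / 100 = 54.18

54.18


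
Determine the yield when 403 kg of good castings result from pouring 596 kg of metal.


Formula: Casting Yield = (W_good / W_total) * 100
Yield = (403 kg / 596 kg) * 100 = 67.6174%


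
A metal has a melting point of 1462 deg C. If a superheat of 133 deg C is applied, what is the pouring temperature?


Formula: T_pour = T_melt + Superheat
T_pour = 1462 + 133 = 1595 deg C

Answer: 1595 deg C


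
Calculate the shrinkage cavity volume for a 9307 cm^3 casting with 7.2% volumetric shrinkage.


Formula: V_shrink = V_casting * shrinkage_pct / 100
V_shrink = 9307 cm^3 * 7.2 / 100 = 670.1040 cm^3

Answer: 670.1040 cm^3


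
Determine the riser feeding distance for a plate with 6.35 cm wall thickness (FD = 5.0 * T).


Formula: FD = 5.0 * T  (riser feeding-distance rule)
FD = 5.0 * 6.35 cm = 31.7500 cm

31.7500 cm


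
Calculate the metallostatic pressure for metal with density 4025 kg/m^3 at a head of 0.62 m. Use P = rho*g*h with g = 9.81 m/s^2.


Formula: P = rho * g * h
rho * g = 4025 * 9.81 = 39485.25 N/m^3
P = 39485.25 * 0.62 = 24480.8550 Pa

24480.8550 Pa


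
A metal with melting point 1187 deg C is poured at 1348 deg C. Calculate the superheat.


Formula: Superheat = T_pour - T_melt
Superheat = 1348 - 1187 = 161 deg C


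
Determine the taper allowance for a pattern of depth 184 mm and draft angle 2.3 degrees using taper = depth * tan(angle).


Formula: taper = depth * tan(draft_angle)
tan(2.3 deg) = 0.0401641
taper = 184 mm * 0.0401641 = 7.3902 mm

Answer: 7.3902 mm


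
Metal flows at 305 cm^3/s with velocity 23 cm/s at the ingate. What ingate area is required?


Formula: A_ingate = Q / v  (continuity equation)
A = 305 cm^3/s / 23 cm/s = 13.2609 cm^2

13.2609 cm^2


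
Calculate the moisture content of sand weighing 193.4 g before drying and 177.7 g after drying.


Formula: MC = (W_wet - W_dry) / W_wet * 100
Water mass = 193.4 - 177.7 = 15.7 g
MC = 15.7 / 193.4 * 100 = 8.1179%


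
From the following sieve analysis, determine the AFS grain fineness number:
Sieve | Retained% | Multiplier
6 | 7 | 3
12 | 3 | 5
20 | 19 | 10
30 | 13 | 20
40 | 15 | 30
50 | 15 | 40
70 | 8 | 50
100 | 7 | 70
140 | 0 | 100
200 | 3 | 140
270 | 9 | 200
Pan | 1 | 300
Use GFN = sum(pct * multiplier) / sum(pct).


Formula: GFN = sum(pct * multiplier) / sum(pct)
sum(pct * multiplier) = 4946
sum(pct) = 100
GFN = 4946 / 100 = 49.46

Final answer: 49.46


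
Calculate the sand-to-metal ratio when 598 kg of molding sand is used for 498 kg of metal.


Formula: Sand-to-Metal Ratio = W_sand / W_metal
Ratio = 598 kg / 498 kg = 1.2008

Answer: 1.2008


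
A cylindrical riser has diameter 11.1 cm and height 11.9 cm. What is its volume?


Formula: V = pi * (D/2)^2 * H  (cylinder volume)
Radius = D/2 = 11.1/2 = 5.55 cm
V = pi * 5.55^2 * 11.9 = 1151.5500 cm^3

Final answer: 1151.5500 cm^3


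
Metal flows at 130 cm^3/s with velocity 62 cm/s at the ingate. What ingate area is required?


Formula: A_ingate = Q / v  (continuity equation)
A = 130 cm^3/s / 62 cm/s = 2.0968 cm^2

Answer: 2.0968 cm^2


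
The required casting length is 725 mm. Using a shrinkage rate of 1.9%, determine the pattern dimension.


Formula: L_pattern = L_casting * (1 + shrinkage_rate/100)
Shrinkage factor = 1 + 1.9/100 = 1.019
L_pattern = 725 mm * 1.019 = 738.7750 mm

Answer: 738.7750 mm


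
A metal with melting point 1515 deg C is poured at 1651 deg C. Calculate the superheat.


Formula: Superheat = T_pour - T_melt
Superheat = 1651 - 1515 = 136 deg C

Answer: 136 deg C


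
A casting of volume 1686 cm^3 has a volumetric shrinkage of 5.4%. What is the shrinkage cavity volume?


Formula: V_shrink = V_casting * shrinkage_pct / 100
V_shrink = 1686 cm^3 * 5.4 / 100 = 91.0440 cm^3

Answer: 91.0440 cm^3


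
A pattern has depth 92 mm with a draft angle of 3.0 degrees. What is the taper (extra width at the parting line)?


Formula: taper = depth * tan(draft_angle)
tan(3.0 deg) = 0.0524078
taper = 92 mm * 0.0524078 = 4.8215 mm


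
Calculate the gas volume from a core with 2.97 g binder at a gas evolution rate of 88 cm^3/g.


Formula: V_gas = W_binder * gas_evolution_rate
V = 2.97 g * 88 cm^3/g = 261.3600 cm^3

261.3600 cm^3


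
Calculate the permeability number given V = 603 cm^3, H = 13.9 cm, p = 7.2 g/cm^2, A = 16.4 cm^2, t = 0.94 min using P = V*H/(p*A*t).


Formula: Permeability Number P = (V * H) / (p * A * t)
Numerator: V * H = 603 * 13.9 = 8381.7
Denominator: p * A * t = 7.2 * 16.4 * 0.94 = 110.9952
P = 8381.7 / 110.9952 = 75.5141

Final answer: 75.5141


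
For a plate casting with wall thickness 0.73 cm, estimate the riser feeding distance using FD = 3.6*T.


Formula: FD = 3.6 * T  (riser feeding-distance rule)
FD = 3.6 * 0.73 cm = 2.6280 cm

Final answer: 2.6280 cm


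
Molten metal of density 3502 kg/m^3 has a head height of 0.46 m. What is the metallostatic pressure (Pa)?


Formula: P = rho * g * h
rho * g = 3502 * 9.81 = 34354.62 N/m^3
P = 34354.62 * 0.46 = 15803.1252 Pa

Final answer: 15803.1252 Pa


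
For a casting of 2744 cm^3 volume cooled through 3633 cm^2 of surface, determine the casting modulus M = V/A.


Formula: Casting Modulus M = V / A
M = 2744 cm^3 / 3633 cm^2 = 0.7553 cm

Final answer: 0.7553 cm


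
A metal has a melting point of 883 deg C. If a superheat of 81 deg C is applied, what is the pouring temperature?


Formula: T_pour = T_melt + Superheat
T_pour = 883 + 81 = 964 deg C

Answer: 964 deg C


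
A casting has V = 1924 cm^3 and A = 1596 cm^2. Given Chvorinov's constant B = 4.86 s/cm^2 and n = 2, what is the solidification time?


Formula: t_s = B * (V/A)^n  (Chvorinov's rule, n=2)
Modulus M = V/A = 1924/1596 = 1.205514 cm
M^2 = 1.205514^2 = 1.453264 cm^2
t_s = 4.86 * 1.453264 = 7.0629 s

Final answer: 7.0629 s


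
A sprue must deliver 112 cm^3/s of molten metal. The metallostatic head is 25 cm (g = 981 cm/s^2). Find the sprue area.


Formula: v = sqrt(2*g*h), A = Q/v
Velocity: v = sqrt(2 * 981 * 25) = sqrt(49050) = 221.4723 cm/s
Sprue area: A = Q / v = 112 / 221.4723 = 0.5057 cm^2

Final answer: 0.5057 cm^2


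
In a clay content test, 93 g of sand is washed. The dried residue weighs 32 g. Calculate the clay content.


Formula: Clay% = (W_total - W_washed) / W_total * 100
Clay mass = 93 - 32 = 61 g
Clay% = 61 / 93 * 100 = 65.5914%

65.5914%


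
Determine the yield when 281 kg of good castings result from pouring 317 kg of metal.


Formula: Casting Yield = (W_good / W_total) * 100
Yield = (281 kg / 317 kg) * 100 = 88.6435%

Answer: 88.6435%


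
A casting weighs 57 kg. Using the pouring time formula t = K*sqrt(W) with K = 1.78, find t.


Formula: t = K * sqrt(W)
sqrt(W) = sqrt(57) = 7.54983
t = 1.78 * 7.54983 = 13.4387 s


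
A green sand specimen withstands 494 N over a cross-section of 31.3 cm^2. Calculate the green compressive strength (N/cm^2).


Formula: Compressive Strength = Force / Area
Strength = 494 N / 31.3 cm^2 = 15.7827 N/cm^2

Final answer: 15.7827 N/cm^2


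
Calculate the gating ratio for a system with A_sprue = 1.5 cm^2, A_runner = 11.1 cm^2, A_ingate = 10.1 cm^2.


Sprue:Runner:Ingate = 1 : 11.1/1.5 : 10.1/1.5 = 1:7.40:6.73

Final answer: 1:7.40:6.73


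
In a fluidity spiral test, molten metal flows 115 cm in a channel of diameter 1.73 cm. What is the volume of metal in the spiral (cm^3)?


Formula: V = pi * (d/2)^2 * L  (cylinder volume)
Radius = 1.73/2 = 0.865 cm
V = pi * 0.865^2 * 115 = 270.3211 cm^3

Final answer: 270.3211 cm^3


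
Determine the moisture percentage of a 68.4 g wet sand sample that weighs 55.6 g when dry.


Formula: MC = (W_wet - W_dry) / W_wet * 100
Water mass = 68.4 - 55.6 = 12.8 g
MC = 12.8 / 68.4 * 100 = 18.7135%

18.7135%


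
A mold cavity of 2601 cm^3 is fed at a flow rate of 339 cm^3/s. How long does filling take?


Formula: t_fill = V_mold / Q_flow
t = 2601 cm^3 / 339 cm^3/s = 7.6726 s

7.6726 s


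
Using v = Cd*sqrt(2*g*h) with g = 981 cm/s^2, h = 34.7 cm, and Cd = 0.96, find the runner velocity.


Formula: v = Cd * sqrt(2 * g * h)  (Torricelli with discharge coefficient)
2*g*h = 2 * 981 * 34.7 = 68081.4 cm^2/s^2
sqrt(68081.4) = 260.92413 cm/s
v = 0.96 * 260.92413 = 250.4872 cm/s

Final answer: 250.4872 cm/s


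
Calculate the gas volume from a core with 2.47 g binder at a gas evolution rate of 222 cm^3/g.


Formula: V_gas = W_binder * gas_evolution_rate
V = 2.47 g * 222 cm^3/g = 548.3400 cm^3

Answer: 548.3400 cm^3


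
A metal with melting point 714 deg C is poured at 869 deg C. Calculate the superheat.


Formula: Superheat = T_pour - T_melt
Superheat = 869 - 714 = 155 deg C

155 deg C


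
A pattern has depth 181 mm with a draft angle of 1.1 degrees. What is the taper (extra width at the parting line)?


Formula: taper = depth * tan(draft_angle)
tan(1.1 deg) = 0.0192010
taper = 181 mm * 0.0192010 = 3.4754 mm

3.4754 mm
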